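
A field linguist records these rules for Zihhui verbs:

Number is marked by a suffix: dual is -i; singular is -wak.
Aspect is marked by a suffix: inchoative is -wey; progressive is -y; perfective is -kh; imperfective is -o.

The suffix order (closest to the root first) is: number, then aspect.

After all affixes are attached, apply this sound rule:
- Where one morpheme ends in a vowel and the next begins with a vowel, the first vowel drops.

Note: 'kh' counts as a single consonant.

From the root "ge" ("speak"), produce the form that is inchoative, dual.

Attach number dual -i → gei.
Attach aspect inchoative -wey → geiwey.
Apply vowel deletion: geiwey → giwey.

giwey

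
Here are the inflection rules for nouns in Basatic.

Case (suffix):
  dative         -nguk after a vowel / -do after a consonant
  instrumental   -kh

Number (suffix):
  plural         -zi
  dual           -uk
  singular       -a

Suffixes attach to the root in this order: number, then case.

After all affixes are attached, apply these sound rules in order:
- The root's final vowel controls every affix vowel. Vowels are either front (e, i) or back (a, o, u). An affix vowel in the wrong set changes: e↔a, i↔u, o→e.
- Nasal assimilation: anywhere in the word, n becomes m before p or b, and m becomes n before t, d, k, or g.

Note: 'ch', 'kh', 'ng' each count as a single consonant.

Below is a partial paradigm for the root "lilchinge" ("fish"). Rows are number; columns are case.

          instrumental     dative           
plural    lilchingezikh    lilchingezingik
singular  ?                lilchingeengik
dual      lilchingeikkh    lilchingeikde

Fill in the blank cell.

lilchingeekh

Attach number singular -a → lilchingea.
Attach case instrumental -kh → lilchingeakh.
Apply vowel harmony: lilchingeakh → lilchingeekh.
Nasal assimilation: no change.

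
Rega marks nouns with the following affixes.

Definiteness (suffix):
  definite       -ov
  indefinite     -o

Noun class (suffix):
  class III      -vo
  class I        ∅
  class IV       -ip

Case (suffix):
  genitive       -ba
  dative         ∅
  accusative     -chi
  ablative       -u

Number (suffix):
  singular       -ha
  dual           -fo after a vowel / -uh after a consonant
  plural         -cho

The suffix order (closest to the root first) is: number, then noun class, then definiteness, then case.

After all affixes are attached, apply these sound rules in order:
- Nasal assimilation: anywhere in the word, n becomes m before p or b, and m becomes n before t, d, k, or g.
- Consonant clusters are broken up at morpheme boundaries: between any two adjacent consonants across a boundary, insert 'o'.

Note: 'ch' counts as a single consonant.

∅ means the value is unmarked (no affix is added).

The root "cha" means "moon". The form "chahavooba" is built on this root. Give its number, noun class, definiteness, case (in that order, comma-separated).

singular, class III, indefinite, genitive

Segment: cha-ha-vo-o-ba.
number: -ha → singular.
noun class: -vo → class III.
definiteness: -o → indefinite.
case: -ba → genitive.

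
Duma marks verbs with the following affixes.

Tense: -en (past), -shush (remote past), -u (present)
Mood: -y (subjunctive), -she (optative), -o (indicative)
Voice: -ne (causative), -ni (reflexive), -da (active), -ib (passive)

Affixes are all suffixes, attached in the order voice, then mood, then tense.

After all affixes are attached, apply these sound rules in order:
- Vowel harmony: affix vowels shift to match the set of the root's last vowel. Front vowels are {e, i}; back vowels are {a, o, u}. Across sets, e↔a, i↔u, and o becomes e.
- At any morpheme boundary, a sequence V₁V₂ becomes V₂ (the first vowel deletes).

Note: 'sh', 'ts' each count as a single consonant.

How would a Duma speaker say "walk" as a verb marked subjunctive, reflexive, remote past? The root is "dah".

Attach voice reflexive -ni → dahni.
Attach mood subjunctive -y → dahniy.
Attach tense remote past -shush → dahniyshush.
Apply vowel harmony: dahniyshush → dahnuyshush.
Vowel deletion: no change.

dahnuyshush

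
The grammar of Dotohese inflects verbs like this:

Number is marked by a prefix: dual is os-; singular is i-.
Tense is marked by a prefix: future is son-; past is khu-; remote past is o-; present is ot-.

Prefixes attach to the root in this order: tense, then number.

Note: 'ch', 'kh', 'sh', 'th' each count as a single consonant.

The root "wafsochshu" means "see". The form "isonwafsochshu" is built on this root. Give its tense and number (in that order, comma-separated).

future, singular

Segment: i-son-wafsochshu.
tense: son- → future.
number: i- → singular.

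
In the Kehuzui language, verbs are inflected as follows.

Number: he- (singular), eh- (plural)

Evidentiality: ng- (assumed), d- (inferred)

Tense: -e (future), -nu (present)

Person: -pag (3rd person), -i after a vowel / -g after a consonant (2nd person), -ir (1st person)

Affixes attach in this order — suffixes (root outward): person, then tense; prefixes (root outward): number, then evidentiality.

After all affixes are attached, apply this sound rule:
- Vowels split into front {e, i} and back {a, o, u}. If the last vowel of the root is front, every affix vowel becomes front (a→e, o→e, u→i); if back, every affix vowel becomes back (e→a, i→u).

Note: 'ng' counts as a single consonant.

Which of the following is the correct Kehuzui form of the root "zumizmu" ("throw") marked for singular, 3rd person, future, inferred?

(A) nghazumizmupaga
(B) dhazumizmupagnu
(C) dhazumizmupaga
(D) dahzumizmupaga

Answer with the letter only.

C

Attach number singular he- → hezumizmu.
Attach evidentiality inferred d- → dhezumizmu.
Attach person 3rd person -pag → dhezumizmupag.
Attach tense future -e → dhezumizmupage.
Apply vowel harmony: dhezumizmupage → dhazumizmupaga.
So the correct form is dhazumizmupaga, option (C).
(D) dahzumizmupaga is wrong: it uses plural instead of singular for number.
(B) dhazumizmupagnu is wrong: it uses present instead of future for tense.
(A) nghazumizmupaga is wrong: it uses assumed instead of inferred for evidentiality.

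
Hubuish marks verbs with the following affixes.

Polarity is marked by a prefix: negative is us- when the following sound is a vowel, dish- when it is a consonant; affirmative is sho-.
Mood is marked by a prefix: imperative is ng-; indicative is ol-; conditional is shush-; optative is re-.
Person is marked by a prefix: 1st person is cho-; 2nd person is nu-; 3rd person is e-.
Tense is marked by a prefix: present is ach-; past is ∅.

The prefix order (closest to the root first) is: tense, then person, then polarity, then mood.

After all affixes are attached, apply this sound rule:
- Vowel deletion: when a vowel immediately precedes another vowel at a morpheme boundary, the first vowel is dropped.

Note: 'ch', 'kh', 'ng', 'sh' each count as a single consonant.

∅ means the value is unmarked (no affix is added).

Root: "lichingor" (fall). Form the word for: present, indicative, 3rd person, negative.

olusachlichingor

Attach tense present ach- → achlichingor.
Attach person 3rd person e- → eachlichingor.
Attach polarity negative us- (before vowel 'e') → useachlichingor.
Attach mood indicative ol- → oluseachlichingor.
Apply vowel deletion: oluseachlichingor → olusachlichingor.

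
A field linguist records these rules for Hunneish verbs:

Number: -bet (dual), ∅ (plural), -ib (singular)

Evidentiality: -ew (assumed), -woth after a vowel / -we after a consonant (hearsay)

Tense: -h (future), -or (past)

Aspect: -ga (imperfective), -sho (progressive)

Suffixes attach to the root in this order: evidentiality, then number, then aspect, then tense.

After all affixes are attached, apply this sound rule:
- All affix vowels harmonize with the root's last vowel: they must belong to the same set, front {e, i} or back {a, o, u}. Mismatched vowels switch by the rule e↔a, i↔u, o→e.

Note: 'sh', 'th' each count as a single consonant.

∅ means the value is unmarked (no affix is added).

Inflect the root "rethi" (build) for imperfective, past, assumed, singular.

Attach evidentiality assumed -ew → rethiew.
Attach number singular -ib → rethiewib.
Attach aspect imperfective -ga → rethiewibga.
Attach tense past -or → rethiewibgaor.
Apply vowel harmony: rethiewibgaor → rethiewibgeer.

rethiewibgeer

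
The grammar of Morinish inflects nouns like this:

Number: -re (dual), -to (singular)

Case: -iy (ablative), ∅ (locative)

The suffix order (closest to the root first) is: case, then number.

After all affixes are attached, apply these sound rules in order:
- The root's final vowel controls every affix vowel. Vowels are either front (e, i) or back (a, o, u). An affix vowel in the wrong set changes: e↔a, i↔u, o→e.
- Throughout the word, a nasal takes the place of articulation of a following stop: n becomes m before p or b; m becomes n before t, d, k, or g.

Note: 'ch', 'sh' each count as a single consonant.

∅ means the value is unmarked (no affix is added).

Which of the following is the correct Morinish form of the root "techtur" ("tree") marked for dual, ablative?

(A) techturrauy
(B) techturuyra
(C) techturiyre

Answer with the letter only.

B

Attach case ablative -iy → techturiy.
Attach number dual -re → techturiyre.
Apply vowel harmony: techturiyre → techturuyra.
Nasal assimilation: no change.
So the correct form is techturuyra, option (B).
(A) techturrauy is wrong: it has the affixes in the wrong order.
(C) techturiyre is wrong: it fails to apply the sound rule(s).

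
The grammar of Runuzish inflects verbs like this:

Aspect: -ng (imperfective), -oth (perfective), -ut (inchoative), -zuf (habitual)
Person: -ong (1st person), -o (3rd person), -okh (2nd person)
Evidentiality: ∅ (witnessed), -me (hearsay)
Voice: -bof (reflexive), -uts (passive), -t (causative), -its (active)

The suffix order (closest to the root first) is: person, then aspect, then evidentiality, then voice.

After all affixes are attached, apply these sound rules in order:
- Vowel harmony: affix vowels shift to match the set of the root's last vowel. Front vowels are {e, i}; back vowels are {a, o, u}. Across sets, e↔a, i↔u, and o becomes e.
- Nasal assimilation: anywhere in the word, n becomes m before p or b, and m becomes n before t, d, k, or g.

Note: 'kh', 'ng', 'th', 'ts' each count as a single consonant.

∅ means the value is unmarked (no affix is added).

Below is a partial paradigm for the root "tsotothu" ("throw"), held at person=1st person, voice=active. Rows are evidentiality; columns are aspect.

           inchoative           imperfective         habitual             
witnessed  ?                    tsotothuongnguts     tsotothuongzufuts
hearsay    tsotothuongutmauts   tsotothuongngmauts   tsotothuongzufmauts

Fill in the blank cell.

Attach person 1st person -ong → tsotothuong.
Attach aspect inchoative -ut → tsotothuongut.
evidentiality = witnessed: zero marking, form stays tsotothuongut.
Attach voice active -its → tsotothuongutits.
Apply vowel harmony: tsotothuongutits → tsotothuongututs.
Nasal assimilation: no change.

tsotothuongututs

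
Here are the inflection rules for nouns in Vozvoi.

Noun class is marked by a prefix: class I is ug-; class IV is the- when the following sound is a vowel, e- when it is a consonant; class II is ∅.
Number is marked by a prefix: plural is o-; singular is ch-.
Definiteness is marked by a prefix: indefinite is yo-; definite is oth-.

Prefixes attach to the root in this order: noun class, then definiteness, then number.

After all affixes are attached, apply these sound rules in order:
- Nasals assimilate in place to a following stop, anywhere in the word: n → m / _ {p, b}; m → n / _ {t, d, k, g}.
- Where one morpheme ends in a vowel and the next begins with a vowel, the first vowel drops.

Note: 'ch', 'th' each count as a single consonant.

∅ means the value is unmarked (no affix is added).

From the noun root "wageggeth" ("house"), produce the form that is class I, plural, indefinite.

Attach noun class class I ug- → ugwageggeth.
Attach definiteness indefinite yo- → yougwageggeth.
Attach number plural o- → oyougwageggeth.
Nasal assimilation: no change.
Apply vowel deletion: oyougwageggeth → oyugwageggeth.

oyugwageggeth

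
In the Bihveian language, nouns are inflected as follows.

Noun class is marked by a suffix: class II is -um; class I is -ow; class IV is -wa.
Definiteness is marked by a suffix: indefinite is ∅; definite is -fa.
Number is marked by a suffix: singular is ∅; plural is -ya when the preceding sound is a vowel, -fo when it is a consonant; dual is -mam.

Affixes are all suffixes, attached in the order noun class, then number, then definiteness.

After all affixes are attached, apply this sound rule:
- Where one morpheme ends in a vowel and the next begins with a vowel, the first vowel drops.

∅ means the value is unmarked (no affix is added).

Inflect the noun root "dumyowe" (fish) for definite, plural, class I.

dumyowowfofa

Attach noun class class I -ow → dumyoweow.
Attach number plural -fo (after consonant 'w') → dumyoweowfo.
Attach definiteness definite -fa → dumyoweowfofa.
Apply vowel deletion: dumyoweowfofa → dumyowowfofa.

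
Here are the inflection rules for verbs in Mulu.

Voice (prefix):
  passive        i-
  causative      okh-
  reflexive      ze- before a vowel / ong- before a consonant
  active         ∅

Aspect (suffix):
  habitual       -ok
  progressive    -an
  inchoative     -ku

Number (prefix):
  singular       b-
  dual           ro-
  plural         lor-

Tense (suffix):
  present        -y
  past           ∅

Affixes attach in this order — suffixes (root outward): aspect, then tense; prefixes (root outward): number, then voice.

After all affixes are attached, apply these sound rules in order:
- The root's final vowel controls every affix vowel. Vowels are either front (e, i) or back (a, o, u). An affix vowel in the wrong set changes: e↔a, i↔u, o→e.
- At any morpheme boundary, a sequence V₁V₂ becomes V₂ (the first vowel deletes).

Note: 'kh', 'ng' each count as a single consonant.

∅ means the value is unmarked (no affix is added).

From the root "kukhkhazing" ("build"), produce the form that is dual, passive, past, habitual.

Attach aspect habitual -ok → kukhkhazingok.
tense = past: zero marking, form stays kukhkhazingok.
Attach number dual ro- → rokukhkhazingok.
Attach voice passive i- → irokukhkhazingok.
Apply vowel harmony: irokukhkhazingok → irekukhkhazingek.
Vowel deletion: no change.

irekukhkhazingek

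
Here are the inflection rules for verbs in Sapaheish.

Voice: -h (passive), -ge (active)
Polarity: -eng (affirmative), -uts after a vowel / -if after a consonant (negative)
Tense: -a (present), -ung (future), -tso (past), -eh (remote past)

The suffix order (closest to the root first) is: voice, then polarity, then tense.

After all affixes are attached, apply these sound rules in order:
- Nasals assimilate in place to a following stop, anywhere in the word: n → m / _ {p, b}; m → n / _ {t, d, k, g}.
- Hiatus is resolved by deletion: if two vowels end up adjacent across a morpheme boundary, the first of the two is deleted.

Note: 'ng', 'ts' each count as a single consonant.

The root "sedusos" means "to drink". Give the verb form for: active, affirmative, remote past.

sedusosgengeh

Attach voice active -ge → sedusosge.
Attach polarity affirmative -eng → sedusosgeeng.
Attach tense remote past -eh → sedusosgeengeh.
Nasal assimilation: no change.
Apply vowel deletion: sedusosgeengeh → sedusosgengeh.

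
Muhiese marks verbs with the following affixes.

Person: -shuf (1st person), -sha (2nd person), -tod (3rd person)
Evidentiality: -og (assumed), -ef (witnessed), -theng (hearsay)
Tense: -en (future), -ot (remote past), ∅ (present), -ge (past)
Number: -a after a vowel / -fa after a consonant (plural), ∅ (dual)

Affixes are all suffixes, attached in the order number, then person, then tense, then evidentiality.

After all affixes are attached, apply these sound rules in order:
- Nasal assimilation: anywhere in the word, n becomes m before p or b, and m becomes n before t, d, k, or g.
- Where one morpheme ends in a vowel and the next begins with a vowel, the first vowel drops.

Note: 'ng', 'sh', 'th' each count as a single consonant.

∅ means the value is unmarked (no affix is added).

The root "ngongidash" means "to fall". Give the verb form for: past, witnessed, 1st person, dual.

number = dual: zero marking, form stays ngongidash.
Attach person 1st person -shuf → ngongidashshuf.
Attach tense past -ge → ngongidashshufge.
Attach evidentiality witnessed -ef → ngongidashshufgeef.
Nasal assimilation: no change.
Apply vowel deletion: ngongidashshufgeef → ngongidashshufgef.

ngongidashshufgef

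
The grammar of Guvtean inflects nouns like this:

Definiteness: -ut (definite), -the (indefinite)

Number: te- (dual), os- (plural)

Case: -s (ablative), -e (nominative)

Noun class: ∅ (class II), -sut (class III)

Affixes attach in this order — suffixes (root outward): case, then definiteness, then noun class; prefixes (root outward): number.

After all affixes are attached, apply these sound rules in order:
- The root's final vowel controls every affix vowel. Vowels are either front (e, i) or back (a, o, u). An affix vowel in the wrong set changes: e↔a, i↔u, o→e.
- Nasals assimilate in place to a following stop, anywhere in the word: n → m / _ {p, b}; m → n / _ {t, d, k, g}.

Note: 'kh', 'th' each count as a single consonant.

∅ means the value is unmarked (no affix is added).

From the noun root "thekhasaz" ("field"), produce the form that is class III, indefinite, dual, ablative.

tathekhasazsthasut

Attach case ablative -s → thekhasazs.
Attach definiteness indefinite -the → thekhasazsthe.
Attach number dual te- → tethekhasazsthe.
Attach noun class class III -sut → tethekhasazsthesut.
Apply vowel harmony: tethekhasazsthesut → tathekhasazsthasut.
Nasal assimilation: no change.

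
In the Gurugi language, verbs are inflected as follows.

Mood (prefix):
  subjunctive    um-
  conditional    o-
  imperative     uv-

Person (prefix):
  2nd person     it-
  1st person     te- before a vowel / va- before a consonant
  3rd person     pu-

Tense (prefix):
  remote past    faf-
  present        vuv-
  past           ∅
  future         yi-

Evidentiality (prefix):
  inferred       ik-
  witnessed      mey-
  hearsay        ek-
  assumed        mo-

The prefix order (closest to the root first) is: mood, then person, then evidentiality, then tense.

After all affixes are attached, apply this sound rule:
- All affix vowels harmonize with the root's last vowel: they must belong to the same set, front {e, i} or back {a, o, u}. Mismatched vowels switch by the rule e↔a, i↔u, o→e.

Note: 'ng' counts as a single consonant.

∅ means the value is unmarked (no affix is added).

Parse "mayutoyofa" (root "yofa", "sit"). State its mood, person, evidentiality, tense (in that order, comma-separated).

Segment: mey-it-o-yofa.
mood: o- → conditional.
person: it- → 2nd person.
evidentiality: mey- → witnessed.
tense: ∅ → past.

conditional, 2nd person, witnessed, past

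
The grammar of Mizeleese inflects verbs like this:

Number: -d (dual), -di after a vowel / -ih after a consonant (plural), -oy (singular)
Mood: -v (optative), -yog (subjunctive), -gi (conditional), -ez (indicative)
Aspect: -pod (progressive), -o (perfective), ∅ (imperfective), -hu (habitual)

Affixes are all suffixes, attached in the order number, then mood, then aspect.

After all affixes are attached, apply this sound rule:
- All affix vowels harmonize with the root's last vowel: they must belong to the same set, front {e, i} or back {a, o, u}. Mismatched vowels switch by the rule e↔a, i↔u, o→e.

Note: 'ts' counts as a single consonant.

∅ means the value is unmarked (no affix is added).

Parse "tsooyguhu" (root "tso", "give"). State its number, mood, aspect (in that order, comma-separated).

Segment: tso-oy-gi-hu.
number: -oy → singular.
mood: -gi → conditional.
aspect: -hu → habitual.

singular, conditional, habitual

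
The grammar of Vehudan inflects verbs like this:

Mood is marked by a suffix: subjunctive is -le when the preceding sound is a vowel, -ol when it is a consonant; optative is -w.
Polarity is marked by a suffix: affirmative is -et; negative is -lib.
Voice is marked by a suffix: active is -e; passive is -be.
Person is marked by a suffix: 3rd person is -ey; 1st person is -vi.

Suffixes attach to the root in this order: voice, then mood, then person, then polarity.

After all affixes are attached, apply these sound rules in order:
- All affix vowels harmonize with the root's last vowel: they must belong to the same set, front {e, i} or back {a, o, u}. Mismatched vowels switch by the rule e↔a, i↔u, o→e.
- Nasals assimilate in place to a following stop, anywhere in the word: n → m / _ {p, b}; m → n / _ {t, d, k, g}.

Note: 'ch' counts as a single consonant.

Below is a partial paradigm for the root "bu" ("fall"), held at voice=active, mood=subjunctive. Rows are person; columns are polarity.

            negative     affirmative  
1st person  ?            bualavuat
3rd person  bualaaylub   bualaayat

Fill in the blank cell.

bualavulub

Attach voice active -e → bue.
Attach mood subjunctive -le (after vowel 'e') → buele.
Attach person 1st person -vi → buelevi.
Attach polarity negative -lib → buelevilib.
Apply vowel harmony: buelevilib → bualavulub.
Nasal assimilation: no change.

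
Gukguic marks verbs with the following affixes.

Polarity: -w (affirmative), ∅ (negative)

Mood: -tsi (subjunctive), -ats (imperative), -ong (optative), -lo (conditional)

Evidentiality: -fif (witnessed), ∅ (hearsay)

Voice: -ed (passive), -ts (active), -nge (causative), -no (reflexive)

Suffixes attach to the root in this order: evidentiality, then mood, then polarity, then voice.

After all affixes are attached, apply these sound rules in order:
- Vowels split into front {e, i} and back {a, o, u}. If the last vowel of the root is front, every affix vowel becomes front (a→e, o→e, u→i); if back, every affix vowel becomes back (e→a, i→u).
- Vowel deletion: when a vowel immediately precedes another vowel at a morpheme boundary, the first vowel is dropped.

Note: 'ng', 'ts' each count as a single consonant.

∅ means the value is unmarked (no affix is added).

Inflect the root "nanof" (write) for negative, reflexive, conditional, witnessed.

Attach evidentiality witnessed -fif → nanoffif.
Attach mood conditional -lo → nanoffiflo.
polarity = negative: zero marking, form stays nanoffiflo.
Attach voice reflexive -no → nanoffiflono.
Apply vowel harmony: nanoffiflono → nanoffuflono.
Vowel deletion: no change.

nanoffuflono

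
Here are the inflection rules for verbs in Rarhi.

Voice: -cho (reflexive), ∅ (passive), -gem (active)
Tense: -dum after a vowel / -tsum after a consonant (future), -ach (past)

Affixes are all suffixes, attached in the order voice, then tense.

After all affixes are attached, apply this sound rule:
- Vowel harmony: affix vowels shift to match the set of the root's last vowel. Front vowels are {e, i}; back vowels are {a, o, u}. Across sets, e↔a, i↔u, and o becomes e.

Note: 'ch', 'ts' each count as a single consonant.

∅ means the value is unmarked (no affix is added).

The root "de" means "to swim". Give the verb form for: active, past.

degemech

Attach voice active -gem → degem.
Attach tense past -ach → degemach.
Apply vowel harmony: degemach → degemech.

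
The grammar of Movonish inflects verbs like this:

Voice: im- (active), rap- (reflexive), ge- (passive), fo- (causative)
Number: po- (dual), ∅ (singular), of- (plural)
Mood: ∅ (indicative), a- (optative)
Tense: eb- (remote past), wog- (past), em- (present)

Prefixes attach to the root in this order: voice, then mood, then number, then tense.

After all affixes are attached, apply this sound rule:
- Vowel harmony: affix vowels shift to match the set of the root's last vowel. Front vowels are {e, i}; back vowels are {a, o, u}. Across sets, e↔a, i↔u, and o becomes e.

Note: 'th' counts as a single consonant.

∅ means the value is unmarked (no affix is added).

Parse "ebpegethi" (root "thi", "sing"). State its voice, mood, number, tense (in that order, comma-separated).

Segment: eb-po-ge-thi.
voice: ge- → passive.
mood: ∅ → indicative.
number: po- → dual.
tense: eb- → remote past.

passive, indicative, dual, remote past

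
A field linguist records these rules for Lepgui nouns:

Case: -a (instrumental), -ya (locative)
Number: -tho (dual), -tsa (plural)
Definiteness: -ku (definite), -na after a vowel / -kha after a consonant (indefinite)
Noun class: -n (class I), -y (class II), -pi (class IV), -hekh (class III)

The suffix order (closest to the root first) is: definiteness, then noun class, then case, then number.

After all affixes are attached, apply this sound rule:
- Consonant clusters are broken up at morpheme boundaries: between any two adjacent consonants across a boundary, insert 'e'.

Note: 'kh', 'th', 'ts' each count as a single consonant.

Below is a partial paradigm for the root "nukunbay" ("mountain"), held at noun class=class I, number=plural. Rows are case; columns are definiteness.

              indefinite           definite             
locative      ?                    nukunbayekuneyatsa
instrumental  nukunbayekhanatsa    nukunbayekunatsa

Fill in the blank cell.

nukunbayekhaneyatsa

Attach definiteness indefinite -kha (after consonant 'y') → nukunbaykha.
Attach noun class class I -n → nukunbaykhan.
Attach case locative -ya → nukunbaykhanya.
Attach number plural -tsa → nukunbaykhanyatsa.
Apply epenthesis: nukunbaykhanyatsa → nukunbayekhaneyatsa.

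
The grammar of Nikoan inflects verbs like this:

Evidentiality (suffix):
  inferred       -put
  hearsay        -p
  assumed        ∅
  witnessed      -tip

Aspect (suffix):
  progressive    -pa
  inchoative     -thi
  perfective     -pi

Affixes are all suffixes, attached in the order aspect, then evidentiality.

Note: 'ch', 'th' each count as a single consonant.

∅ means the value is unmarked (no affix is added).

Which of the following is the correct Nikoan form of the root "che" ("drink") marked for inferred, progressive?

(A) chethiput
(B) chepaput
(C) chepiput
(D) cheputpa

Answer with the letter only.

B

Attach aspect progressive -pa → chepa.
Attach evidentiality inferred -put → chepaput.
So the correct form is chepaput, option (B).
(A) chethiput is wrong: it uses inchoative instead of progressive for aspect.
(D) cheputpa is wrong: it has the affixes in the wrong order.
(C) chepiput is wrong: it uses perfective instead of progressive for aspect.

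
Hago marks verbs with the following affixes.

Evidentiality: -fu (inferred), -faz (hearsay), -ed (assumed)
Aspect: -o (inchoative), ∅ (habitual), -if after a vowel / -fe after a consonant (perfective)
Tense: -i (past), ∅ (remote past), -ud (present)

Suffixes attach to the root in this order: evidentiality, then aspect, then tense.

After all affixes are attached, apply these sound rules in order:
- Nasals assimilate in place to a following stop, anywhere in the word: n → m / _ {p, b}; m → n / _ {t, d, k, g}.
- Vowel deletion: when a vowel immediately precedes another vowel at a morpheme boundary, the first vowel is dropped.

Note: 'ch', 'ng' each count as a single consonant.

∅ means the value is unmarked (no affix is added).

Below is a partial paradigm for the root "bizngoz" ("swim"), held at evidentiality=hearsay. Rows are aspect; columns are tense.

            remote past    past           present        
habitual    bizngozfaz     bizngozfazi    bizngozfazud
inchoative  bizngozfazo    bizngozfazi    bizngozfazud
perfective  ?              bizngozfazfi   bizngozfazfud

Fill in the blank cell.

bizngozfazfe

Attach evidentiality hearsay -faz → bizngozfaz.
Attach aspect perfective -fe (after consonant 'z') → bizngozfazfe.
tense = remote past: zero marking, form stays bizngozfazfe.
Nasal assimilation: no change.
Vowel deletion: no change.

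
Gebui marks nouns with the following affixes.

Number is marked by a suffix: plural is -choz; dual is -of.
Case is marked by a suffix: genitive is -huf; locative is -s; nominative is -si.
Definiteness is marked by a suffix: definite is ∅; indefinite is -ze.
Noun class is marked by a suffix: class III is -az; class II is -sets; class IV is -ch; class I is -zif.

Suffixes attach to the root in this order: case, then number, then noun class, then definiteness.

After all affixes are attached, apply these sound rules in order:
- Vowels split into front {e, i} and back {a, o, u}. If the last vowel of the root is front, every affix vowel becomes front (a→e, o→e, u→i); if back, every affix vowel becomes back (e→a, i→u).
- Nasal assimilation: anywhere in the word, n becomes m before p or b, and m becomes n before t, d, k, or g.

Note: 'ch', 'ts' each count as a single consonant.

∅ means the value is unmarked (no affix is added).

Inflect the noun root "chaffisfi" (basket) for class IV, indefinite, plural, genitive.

chaffisfihifchezchze

Attach case genitive -huf → chaffisfihuf.
Attach number plural -choz → chaffisfihufchoz.
Attach noun class class IV -ch → chaffisfihufchozch.
Attach definiteness indefinite -ze → chaffisfihufchozchze.
Apply vowel harmony: chaffisfihufchozchze → chaffisfihifchezchze.
Nasal assimilation: no change.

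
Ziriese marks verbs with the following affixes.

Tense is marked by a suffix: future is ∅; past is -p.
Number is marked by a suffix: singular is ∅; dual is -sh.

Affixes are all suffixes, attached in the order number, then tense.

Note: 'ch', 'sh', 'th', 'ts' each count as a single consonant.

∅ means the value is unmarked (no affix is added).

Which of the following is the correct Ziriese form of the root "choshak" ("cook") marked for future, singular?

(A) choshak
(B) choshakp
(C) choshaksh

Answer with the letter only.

A

number = singular: zero marking, form stays choshak.
tense = future: zero marking, form stays choshak.
So the correct form is choshak, option (A).
(B) choshakp is wrong: it uses past instead of future for tense.
(C) choshaksh is wrong: it uses dual instead of singular for number.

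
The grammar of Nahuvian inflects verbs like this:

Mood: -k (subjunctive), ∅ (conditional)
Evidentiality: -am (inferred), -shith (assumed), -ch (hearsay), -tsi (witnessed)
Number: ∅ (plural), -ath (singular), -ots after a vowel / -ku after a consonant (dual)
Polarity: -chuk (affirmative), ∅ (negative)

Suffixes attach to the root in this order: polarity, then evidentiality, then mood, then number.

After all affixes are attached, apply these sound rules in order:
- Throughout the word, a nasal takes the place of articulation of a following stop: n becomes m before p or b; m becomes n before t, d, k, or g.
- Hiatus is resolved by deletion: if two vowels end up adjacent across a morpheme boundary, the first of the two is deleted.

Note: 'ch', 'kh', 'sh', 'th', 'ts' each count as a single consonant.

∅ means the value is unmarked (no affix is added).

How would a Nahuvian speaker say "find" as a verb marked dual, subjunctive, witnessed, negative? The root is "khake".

khaketsikku

polarity = negative: zero marking, form stays khake.
Attach evidentiality witnessed -tsi → khaketsi.
Attach mood subjunctive -k → khaketsik.
Attach number dual -ku (after consonant 'k') → khaketsikku.
Nasal assimilation: no change.
Vowel deletion: no change.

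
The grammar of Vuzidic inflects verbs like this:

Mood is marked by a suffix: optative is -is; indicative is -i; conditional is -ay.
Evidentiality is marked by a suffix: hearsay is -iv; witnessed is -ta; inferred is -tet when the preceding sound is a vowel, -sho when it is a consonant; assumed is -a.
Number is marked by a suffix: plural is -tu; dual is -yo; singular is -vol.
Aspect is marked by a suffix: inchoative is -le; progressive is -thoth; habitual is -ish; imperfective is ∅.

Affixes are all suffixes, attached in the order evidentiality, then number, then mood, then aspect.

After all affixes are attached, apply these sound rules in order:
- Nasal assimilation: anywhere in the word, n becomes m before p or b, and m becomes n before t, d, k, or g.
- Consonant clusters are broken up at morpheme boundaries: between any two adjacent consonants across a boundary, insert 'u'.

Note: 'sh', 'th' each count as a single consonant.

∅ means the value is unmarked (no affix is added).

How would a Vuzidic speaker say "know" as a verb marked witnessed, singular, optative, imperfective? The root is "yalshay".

yalshayutavolis

Attach evidentiality witnessed -ta → yalshayta.
Attach number singular -vol → yalshaytavol.
Attach mood optative -is → yalshaytavolis.
aspect = imperfective: zero marking, form stays yalshaytavolis.
Nasal assimilation: no change.
Apply epenthesis: yalshaytavolis → yalshayutavolis.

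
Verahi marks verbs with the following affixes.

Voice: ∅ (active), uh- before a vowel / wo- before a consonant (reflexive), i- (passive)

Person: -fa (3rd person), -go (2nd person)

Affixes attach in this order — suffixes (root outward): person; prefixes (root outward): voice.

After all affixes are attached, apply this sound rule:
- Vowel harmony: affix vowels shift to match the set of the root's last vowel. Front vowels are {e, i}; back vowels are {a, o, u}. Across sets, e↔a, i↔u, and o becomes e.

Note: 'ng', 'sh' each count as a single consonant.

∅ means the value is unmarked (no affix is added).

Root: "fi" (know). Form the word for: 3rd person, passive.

ifife

Attach person 3rd person -fa → fifa.
Attach voice passive i- → ififa.
Apply vowel harmony: ififa → ifife.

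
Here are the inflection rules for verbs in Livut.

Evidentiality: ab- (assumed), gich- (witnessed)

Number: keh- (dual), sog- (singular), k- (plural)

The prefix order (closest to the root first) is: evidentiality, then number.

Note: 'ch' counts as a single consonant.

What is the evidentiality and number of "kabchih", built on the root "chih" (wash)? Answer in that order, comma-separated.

assumed, plural

Segment: k-ab-chih.
evidentiality: ab- → assumed.
number: k- → plural.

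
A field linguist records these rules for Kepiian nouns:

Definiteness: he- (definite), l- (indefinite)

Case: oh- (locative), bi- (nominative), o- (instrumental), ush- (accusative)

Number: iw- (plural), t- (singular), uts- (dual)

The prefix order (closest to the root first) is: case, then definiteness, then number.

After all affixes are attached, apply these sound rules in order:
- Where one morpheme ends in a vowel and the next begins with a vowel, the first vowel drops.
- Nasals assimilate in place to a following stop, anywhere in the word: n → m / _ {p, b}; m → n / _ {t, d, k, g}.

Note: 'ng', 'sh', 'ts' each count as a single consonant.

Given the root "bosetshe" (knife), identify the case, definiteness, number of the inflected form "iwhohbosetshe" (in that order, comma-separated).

Segment: iw-he-oh-bosetshe.
case: oh- → locative.
definiteness: he- → definite.
number: iw- → plural.

locative, definite, plural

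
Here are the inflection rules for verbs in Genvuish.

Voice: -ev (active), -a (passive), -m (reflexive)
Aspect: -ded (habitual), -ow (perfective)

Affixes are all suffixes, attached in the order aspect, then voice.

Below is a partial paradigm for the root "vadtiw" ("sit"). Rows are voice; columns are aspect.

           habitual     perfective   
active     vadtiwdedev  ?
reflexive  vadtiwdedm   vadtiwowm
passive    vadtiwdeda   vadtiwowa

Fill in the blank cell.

vadtiwowev

Attach aspect perfective -ow → vadtiwow.
Attach voice active -ev → vadtiwowev.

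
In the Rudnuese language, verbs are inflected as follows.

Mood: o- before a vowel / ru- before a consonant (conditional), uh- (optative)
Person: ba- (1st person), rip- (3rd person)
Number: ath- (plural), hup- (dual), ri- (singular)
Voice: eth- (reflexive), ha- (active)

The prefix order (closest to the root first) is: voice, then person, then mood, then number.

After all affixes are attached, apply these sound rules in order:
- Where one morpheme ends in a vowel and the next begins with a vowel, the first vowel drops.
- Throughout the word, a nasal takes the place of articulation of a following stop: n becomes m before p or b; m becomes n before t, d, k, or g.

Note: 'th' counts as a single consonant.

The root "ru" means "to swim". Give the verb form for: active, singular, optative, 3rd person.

Attach voice active ha- → haru.
Attach person 3rd person rip- → ripharu.
Attach mood optative uh- → uhripharu.
Attach number singular ri- → riuhripharu.
Apply vowel deletion: riuhripharu → ruhripharu.
Nasal assimilation: no change.

ruhripharu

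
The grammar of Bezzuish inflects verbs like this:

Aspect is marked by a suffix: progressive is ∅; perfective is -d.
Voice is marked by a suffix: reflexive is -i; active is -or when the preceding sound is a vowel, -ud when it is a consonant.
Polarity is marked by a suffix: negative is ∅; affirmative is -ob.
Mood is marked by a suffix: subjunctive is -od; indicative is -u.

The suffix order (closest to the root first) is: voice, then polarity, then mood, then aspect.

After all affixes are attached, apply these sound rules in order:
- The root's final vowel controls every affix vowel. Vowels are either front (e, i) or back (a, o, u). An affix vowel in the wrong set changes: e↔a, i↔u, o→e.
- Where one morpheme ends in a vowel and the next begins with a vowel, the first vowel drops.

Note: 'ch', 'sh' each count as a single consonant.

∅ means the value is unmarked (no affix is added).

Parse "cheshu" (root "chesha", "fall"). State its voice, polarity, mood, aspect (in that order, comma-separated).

reflexive, negative, indicative, progressive

Segment: chesha-i-u.
voice: -i → reflexive.
polarity: ∅ → negative.
mood: -u → indicative.
aspect: ∅ → progressive.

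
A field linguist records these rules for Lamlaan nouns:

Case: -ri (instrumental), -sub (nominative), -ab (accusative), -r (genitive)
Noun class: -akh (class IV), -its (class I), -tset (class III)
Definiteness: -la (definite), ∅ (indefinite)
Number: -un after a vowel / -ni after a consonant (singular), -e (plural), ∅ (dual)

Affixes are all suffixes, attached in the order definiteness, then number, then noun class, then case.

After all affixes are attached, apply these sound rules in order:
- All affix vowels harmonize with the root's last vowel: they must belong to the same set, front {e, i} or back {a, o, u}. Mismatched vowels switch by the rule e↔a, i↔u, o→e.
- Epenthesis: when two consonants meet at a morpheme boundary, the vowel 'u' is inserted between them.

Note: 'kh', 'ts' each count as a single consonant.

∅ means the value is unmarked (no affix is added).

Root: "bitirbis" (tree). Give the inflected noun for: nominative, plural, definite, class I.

Attach definiteness definite -la → bitirbisla.
Attach number plural -e → bitirbislae.
Attach noun class class I -its → bitirbislaeits.
Attach case nominative -sub → bitirbislaeitssub.
Apply vowel harmony: bitirbislaeitssub → bitirbisleeitssib.
Apply epenthesis: bitirbisleeitssib → bitirbisuleeitsusib.

bitirbisuleeitsusib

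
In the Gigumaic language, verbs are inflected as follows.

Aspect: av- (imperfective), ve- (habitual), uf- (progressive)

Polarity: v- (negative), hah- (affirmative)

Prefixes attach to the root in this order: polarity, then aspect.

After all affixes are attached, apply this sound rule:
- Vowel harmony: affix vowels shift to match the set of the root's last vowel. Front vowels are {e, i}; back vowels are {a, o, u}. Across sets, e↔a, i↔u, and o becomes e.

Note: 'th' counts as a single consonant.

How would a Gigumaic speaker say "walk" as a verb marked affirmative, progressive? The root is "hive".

ifhehhive

Attach polarity affirmative hah- → hahhive.
Attach aspect progressive uf- → ufhahhive.
Apply vowel harmony: ufhahhive → ifhehhive.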